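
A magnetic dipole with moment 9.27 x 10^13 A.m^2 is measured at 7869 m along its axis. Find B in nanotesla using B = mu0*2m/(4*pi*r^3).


m = 9.27 x 10^13 = 92700000000000 A.m^2
2m = 185400000000000 A.m^2
r^3 = 7869^3 = 487257615909
B = (4pi*10^-7) * 185400000000000 / (4*pi * 487257615909) * 1e9
= 232980511.190219 / 6123059786181.57 * 1e9
= 38049.6875 nT

38049.6875


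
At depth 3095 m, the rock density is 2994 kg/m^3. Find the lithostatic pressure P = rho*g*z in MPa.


P = rho * g * z / 1e6
= 2994 * 9.81 * 3095 / 1e6
= 90903678.3 / 1e6
= 90.9037 MPa

90.9037


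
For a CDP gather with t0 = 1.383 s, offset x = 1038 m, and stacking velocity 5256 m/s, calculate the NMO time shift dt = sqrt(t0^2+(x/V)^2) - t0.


x/Vnmo = 1038/5256 = 0.197489
(x/Vnmo)^2 = 0.039002
t0^2 = 1.912689
sqrt(1.912689 + 0.039002) = 1.397029
dt = 1.397029 - 1.383 = 0.014029

0.014029


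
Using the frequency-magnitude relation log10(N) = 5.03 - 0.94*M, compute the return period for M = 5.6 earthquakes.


log10(N) = 5.03 - 0.94*5.6 = -0.234
N = 10^-0.234 = 0.583445
T = 1/N = 1/0.583445 = 1.714 years

1.714


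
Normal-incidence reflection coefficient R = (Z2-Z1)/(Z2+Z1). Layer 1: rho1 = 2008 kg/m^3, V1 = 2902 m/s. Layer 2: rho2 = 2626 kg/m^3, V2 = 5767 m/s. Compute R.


Z1 = 2008 * 2902 = 5827216
Z2 = 2626 * 5767 = 15144142
R = (15144142 - 5827216) / (15144142 + 5827216) = 9316926 / 20971358 = 0.4443

0.4443


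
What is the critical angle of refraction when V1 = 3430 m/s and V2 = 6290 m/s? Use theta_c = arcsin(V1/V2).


V1/V2 = 3430/6290 = 0.54531
theta_c = arcsin(0.54531) = 33.0459 degrees

33.0459


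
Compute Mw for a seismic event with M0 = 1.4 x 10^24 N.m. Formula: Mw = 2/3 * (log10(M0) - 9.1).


log10(M0) = log10(1.4 x 10^24) = 24.1461
Mw = 2/3 * (24.1461 - 9.1)
= 2/3 * 15.0461
= 10.03

10.03


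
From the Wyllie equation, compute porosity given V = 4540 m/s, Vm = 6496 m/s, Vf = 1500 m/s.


1/V - 1/Vm = 1/4540 - 1/6496 = 6.632e-05
1/Vf - 1/Vm = 1/1500 - 1/6496 = 0.00051273
phi = 6.632e-05 / 0.00051273 = 0.1294

0.1294


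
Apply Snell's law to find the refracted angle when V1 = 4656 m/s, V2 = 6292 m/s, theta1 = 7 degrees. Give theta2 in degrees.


sin(theta1) = sin(7 deg) = 0.121869
sin(theta2) = V2/V1 * sin(theta1) = 6292/4656 * 0.121869 = 0.164691
theta2 = arcsin(0.164691) = 9.4793 degrees

9.4793


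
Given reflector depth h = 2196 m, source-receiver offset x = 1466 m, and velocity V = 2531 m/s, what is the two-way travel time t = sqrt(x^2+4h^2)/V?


x^2 + 4h^2 = 1466^2 + 4*2196^2 = 2149156 + 19289664 = 21438820
sqrt(21438820) = 4630.2073
t = 4630.2073 / 2531 = 1.8294 s

1.8294


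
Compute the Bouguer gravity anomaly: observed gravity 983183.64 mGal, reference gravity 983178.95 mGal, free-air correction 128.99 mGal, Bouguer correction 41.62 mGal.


BA = g_obs - g_ref + FAC - BC
= 983183.64 - 983178.95 + 128.99 - 41.62
= 92.06 mGal

92.06


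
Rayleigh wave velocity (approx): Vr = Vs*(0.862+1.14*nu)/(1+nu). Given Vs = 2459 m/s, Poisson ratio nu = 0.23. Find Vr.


Numerator factor = 0.862 + 1.14*0.23 = 1.1242
Denominator = 1 + 0.23 = 1.23
Vr = 2459 * 1.1242 / 1.23 = 2247.49 m/s

2247.49


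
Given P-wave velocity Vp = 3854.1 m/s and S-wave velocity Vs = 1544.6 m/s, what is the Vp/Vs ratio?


Vp/Vs = 3854.1 / 1544.6
= 2.4952

2.4952


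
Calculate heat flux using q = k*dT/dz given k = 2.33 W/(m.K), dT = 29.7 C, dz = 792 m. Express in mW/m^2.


q = k * dT / dz * 1000
= 2.33 * 29.7 / 792 * 1000
= 0.087375 * 1000
= 87.375 mW/m^2

87.375


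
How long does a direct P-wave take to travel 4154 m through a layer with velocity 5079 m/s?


t = x / V
= 4154 / 5079
= 0.8179 s

0.8179


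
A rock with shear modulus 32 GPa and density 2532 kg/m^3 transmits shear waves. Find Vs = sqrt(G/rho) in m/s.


Convert G to Pa: G = 32e9 Pa
Compute G/rho = 32e9 / 2532 = 12638230.6477
Vs = sqrt(12638230.6477) = 3555.03 m/s

3555.03


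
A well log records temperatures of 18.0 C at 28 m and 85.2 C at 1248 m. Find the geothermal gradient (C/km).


dT = 85.2 - 18.0 = 67.2 C
dz = 1248 - 28 = 1220 m
gradient = dT/dz * 1000 = 67.2/1220 * 1000 = 55.082 C/km

55.082


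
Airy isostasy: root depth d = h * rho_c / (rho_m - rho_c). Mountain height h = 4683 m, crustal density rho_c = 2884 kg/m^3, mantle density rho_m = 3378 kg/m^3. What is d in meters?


rho_m - rho_c = 3378 - 2884 = 494
d = 4683 * 2884 / 494
= 13505772 / 494
= 27339.62 m

27339.62


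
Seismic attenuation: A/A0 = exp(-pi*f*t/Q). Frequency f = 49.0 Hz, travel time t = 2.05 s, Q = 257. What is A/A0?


pi*f*t/Q = pi*49.0*2.05/257 = 1.22791
A/A0 = exp(-1.22791) = 0.292904

0.292904


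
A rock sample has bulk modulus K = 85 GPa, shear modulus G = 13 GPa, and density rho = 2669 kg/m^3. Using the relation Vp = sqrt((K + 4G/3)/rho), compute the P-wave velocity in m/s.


First compute the effective modulus:
K + 4G/3 = 85e9 + 4*13e9/3 = 102333333333.33 Pa
Then divide by density:
102333333333.33 / 2669 = 38341451.2302 Pa/(kg/m^3)
Take the square root:
Vp = sqrt(38341451.2302) = 6192.05 m/s

6192.05


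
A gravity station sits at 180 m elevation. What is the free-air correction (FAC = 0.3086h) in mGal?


FAC = 0.3086 * h
= 0.3086 * 180
= 55.548 mGal

55.548


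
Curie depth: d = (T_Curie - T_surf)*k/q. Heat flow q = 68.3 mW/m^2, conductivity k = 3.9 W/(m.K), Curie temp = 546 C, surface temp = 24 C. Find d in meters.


T_Curie - T_surf = 546 - 24 = 522 C
Convert q to W/m^2: 68.3 mW/m^2 = 0.0683 W/m^2
d = 522 * 3.9 / 0.0683 = 29806.73 m

29806.73


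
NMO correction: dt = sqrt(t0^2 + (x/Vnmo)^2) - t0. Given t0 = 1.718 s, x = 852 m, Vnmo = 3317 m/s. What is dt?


x/Vnmo = 852/3317 = 0.256859
(x/Vnmo)^2 = 0.065976
t0^2 = 2.951524
sqrt(2.951524 + 0.065976) = 1.737095
dt = 1.737095 - 1.718 = 0.019095

0.019095


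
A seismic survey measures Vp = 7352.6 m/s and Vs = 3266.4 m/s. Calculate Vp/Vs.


Vp/Vs = 7352.6 / 3266.4
= 2.251

2.251


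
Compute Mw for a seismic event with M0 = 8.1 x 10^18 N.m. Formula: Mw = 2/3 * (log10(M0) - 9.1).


log10(M0) = log10(8.1 x 10^18) = 18.9085
Mw = 2/3 * (18.9085 - 9.1)
= 2/3 * 9.8085
= 6.54

6.54


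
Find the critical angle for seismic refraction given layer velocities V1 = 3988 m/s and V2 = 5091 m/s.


V1/V2 = 3988/5091 = 0.783343
theta_c = arcsin(0.783343) = 51.5677 degrees

51.5677


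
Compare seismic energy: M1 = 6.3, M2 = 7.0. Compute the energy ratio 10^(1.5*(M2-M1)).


M2 - M1 = 7.0 - 6.3 = 0.7
1.5 * 0.7 = 1.05
ratio = 10^1.05 = 11.22

11.22


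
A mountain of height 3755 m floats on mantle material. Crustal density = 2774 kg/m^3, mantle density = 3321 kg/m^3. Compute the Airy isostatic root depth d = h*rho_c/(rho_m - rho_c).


rho_m - rho_c = 3321 - 2774 = 547
d = 3755 * 2774 / 547
= 10416370 / 547
= 19042.72 m

19042.72


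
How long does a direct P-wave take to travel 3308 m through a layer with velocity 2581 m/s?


t = x / V
= 3308 / 2581
= 1.2817 s

1.2817


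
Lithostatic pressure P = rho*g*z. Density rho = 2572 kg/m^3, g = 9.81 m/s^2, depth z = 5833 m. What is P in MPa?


P = rho * g * z / 1e6
= 2572 * 9.81 * 5833 / 1e6
= 147174289.56 / 1e6
= 147.1743 MPa

147.1743


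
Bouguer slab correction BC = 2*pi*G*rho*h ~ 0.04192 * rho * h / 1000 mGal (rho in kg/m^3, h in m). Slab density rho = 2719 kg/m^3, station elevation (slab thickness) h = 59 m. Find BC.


BC = 0.04192 * rho * h / 1000
= 0.04192 * 2719 * 59 / 1000
= 6.7248 mGal

6.7248


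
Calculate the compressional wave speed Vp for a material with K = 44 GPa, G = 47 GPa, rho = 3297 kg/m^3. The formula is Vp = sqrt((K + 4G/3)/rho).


First compute the effective modulus:
K + 4G/3 = 44e9 + 4*47e9/3 = 106666666666.67 Pa
Then divide by density:
106666666666.67 / 3297 = 32352643.8176 Pa/(kg/m^3)
Take the square root:
Vp = sqrt(32352643.8176) = 5687.94 m/s

5687.94


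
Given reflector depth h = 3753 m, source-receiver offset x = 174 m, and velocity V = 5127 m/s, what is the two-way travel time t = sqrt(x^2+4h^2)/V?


x^2 + 4h^2 = 174^2 + 4*3753^2 = 30276 + 56340036 = 56370312
sqrt(56370312) = 7508.0165
t = 7508.0165 / 5127 = 1.4644 s

1.4644


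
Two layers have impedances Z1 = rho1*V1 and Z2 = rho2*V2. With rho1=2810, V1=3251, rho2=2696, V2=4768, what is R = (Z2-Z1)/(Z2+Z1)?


Z1 = 2810 * 3251 = 9135310
Z2 = 2696 * 4768 = 12854528
R = (12854528 - 9135310) / (12854528 + 9135310) = 3719218 / 21989838 = 0.1691

0.1691


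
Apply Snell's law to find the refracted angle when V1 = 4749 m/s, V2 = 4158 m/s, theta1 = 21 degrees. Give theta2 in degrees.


sin(theta1) = sin(21 deg) = 0.358368
sin(theta2) = V2/V1 * sin(theta1) = 4158/4749 * 0.358368 = 0.31377
theta2 = arcsin(0.31377) = 18.2866 degrees

18.2866


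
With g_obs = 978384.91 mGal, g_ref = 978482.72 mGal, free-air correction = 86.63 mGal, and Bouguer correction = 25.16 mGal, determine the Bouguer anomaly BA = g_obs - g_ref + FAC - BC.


BA = g_obs - g_ref + FAC - BC
= 978384.91 - 978482.72 + 86.63 - 25.16
= -36.34 mGal

-36.34


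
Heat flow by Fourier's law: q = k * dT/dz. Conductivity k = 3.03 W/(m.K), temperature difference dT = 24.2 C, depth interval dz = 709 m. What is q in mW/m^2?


q = k * dT / dz * 1000
= 3.03 * 24.2 / 709 * 1000
= 0.103422 * 1000
= 103.4217 mW/m^2

103.4217


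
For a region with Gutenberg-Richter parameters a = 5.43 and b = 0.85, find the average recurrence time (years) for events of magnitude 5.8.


log10(N) = 5.43 - 0.85*5.8 = 0.5
N = 10^0.5 = 3.162278
T = 1/N = 1/3.162278 = 0.3162 years

0.3162


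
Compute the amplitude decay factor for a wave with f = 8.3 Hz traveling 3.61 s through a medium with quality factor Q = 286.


pi*f*t/Q = pi*8.3*3.61/286 = 0.329131
A/A0 = exp(-0.329131) = 0.719549

0.719549


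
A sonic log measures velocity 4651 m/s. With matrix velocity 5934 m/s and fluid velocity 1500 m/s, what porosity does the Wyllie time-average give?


1/V - 1/Vm = 1/4651 - 1/5934 = 4.649e-05
1/Vf - 1/Vm = 1/1500 - 1/5934 = 0.00049815
phi = 4.649e-05 / 0.00049815 = 0.0933

0.0933


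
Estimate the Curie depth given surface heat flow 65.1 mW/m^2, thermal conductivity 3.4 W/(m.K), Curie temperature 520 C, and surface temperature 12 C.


T_Curie - T_surf = 520 - 12 = 508 C
Convert q to W/m^2: 65.1 mW/m^2 = 0.0651 W/m^2
d = 508 * 3.4 / 0.0651 = 26531.49 m

26531.49


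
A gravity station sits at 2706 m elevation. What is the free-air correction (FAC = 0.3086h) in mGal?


FAC = 0.3086 * h
= 0.3086 * 2706
= 835.0716 mGal

835.0716


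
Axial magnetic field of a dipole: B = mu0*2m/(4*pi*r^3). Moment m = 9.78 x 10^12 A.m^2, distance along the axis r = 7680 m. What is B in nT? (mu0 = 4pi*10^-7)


m = 9.78 x 10^12 = 9780000000000 A.m^2
2m = 19560000000000 A.m^2
r^3 = 7680^3 = 452984832000
B = (4pi*10^-7) * 19560000000000 / (4*pi * 452984832000) * 1e9
= 24579820.921687 / 5692375281595.23 * 1e9
= 4318.0254 nT

4318.0254


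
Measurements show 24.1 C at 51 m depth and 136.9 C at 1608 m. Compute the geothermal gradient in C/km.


dT = 136.9 - 24.1 = 112.8 C
dz = 1608 - 51 = 1557 m
gradient = dT/dz * 1000 = 112.8/1557 * 1000 = 72.447 C/km

72.447


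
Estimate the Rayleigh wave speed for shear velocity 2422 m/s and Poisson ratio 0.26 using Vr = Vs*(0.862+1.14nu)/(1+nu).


Numerator factor = 0.862 + 1.14*0.26 = 1.1584
Denominator = 1 + 0.26 = 1.26
Vr = 2422 * 1.1584 / 1.26 = 2226.7 m/s

2226.7


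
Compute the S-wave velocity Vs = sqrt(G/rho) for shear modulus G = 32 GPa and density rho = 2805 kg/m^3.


Convert G to Pa: G = 32e9 Pa
Compute G/rho = 32e9 / 2805 = 11408199.6435
Vs = sqrt(11408199.6435) = 3377.6 m/s

3377.6


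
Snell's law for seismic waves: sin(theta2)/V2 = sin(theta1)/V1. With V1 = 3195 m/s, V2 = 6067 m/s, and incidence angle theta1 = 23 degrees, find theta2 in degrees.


sin(theta1) = sin(23 deg) = 0.390731
sin(theta2) = V2/V1 * sin(theta1) = 6067/3195 * 0.390731 = 0.741961
theta2 = arcsin(0.741961) = 47.8987 degrees

47.8987


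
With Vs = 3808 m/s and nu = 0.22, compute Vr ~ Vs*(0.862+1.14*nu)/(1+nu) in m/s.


Numerator factor = 0.862 + 1.14*0.22 = 1.1128
Denominator = 1 + 0.22 = 1.22
Vr = 3808 * 1.1128 / 1.22 = 3473.4 m/s

3473.4


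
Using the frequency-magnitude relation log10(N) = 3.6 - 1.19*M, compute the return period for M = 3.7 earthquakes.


log10(N) = 3.6 - 1.19*3.7 = -0.803
N = 10^-0.803 = 0.157398
T = 1/N = 1/0.157398 = 6.3533 years

6.3533


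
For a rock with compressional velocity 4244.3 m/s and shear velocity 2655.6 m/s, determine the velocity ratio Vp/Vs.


Vp/Vs = 4244.3 / 2655.6
= 1.5982

1.5982


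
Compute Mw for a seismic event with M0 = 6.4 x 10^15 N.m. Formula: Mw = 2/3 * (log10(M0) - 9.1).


log10(M0) = log10(6.4 x 10^15) = 15.8062
Mw = 2/3 * (15.8062 - 9.1)
= 2/3 * 6.7062
= 4.47

4.47


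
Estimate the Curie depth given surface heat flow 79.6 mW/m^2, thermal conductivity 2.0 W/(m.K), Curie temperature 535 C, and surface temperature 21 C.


T_Curie - T_surf = 535 - 21 = 514 C
Convert q to W/m^2: 79.6 mW/m^2 = 0.0796 W/m^2
d = 514 * 2.0 / 0.0796 = 12914.57 m

12914.57


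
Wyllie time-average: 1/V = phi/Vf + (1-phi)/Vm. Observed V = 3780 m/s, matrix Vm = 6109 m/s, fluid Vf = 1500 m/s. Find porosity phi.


1/V - 1/Vm = 1/3780 - 1/6109 = 0.00010086
1/Vf - 1/Vm = 1/1500 - 1/6109 = 0.00050297
phi = 0.00010086 / 0.00050297 = 0.2005

0.2005


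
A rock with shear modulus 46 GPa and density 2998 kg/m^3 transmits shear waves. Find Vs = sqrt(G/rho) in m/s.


Convert G to Pa: G = 46e9 Pa
Compute G/rho = 46e9 / 2998 = 15343562.3749
Vs = sqrt(15343562.3749) = 3917.09 m/s

3917.09


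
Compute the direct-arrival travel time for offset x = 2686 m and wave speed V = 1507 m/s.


t = x / V
= 2686 / 1507
= 1.7823 s

1.7823


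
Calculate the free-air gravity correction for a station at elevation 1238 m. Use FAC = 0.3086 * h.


FAC = 0.3086 * h
= 0.3086 * 1238
= 382.0468 mGal

382.0468


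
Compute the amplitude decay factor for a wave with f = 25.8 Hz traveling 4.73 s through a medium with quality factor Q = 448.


pi*f*t/Q = pi*25.8*4.73/448 = 0.855761
A/A0 = exp(-0.855761) = 0.424959

0.424959


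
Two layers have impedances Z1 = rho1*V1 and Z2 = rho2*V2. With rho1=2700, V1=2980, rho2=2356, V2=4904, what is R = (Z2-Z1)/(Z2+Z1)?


Z1 = 2700 * 2980 = 8046000
Z2 = 2356 * 4904 = 11553824
R = (11553824 - 8046000) / (11553824 + 8046000) = 3507824 / 19599824 = 0.179

0.179


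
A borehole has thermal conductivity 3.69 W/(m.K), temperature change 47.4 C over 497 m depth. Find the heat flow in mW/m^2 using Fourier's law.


q = k * dT / dz * 1000
= 3.69 * 47.4 / 497 * 1000
= 0.351924 * 1000
= 351.9235 mW/m^2

351.9235


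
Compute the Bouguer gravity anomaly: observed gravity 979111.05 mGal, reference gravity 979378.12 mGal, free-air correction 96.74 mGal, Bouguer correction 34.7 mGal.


BA = g_obs - g_ref + FAC - BC
= 979111.05 - 979378.12 + 96.74 - 34.7
= -205.03 mGal

-205.03


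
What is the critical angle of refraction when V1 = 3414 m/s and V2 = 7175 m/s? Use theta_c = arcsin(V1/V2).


V1/V2 = 3414/7175 = 0.475819
theta_c = arcsin(0.475819) = 28.4127 degrees

28.4127


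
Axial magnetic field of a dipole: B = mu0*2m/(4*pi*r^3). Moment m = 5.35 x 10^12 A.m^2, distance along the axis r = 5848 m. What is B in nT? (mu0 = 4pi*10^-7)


m = 5.35 x 10^12 = 5350000000000 A.m^2
2m = 10700000000000 A.m^2
r^3 = 5848^3 = 199996360192
B = (4pi*10^-7) * 10700000000000 / (4*pi * 199996360192) * 1e9
= 13446016.557364 / 2513228383695.54 * 1e9
= 5350.0974 nT

5350.0974


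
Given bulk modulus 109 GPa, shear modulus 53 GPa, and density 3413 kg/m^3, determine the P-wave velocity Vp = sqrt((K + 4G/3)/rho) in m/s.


First compute the effective modulus:
K + 4G/3 = 109e9 + 4*53e9/3 = 179666666666.67 Pa
Then divide by density:
179666666666.67 / 3413 = 52641859.5566 Pa/(kg/m^3)
Take the square root:
Vp = sqrt(52641859.5566) = 7255.47 m/s

7255.47


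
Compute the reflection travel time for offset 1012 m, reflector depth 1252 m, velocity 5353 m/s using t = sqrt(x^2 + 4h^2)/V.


x^2 + 4h^2 = 1012^2 + 4*1252^2 = 1024144 + 6270016 = 7294160
sqrt(7294160) = 2700.7703
t = 2700.7703 / 5353 = 0.5045 s

0.5045


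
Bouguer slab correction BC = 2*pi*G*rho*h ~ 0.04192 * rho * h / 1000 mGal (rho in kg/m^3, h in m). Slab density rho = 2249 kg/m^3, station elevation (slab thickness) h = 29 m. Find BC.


BC = 0.04192 * rho * h / 1000
= 0.04192 * 2249 * 29 / 1000
= 2.7341 mGal

2.7341


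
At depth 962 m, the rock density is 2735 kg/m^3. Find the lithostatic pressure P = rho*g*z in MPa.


P = rho * g * z / 1e6
= 2735 * 9.81 * 962 / 1e6
= 25810796.7 / 1e6
= 25.8108 MPa

25.8108


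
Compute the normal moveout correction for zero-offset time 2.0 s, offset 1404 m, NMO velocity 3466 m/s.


x/Vnmo = 1404/3466 = 0.405078
(x/Vnmo)^2 = 0.164088
t0^2 = 4.0
sqrt(4.0 + 0.164088) = 2.04061
dt = 2.04061 - 2.0 = 0.04061

0.04061


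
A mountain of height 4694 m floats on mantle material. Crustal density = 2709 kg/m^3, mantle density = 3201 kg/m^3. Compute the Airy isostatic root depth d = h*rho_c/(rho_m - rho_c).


rho_m - rho_c = 3201 - 2709 = 492
d = 4694 * 2709 / 492
= 12716046 / 492
= 25845.62 m

25845.62


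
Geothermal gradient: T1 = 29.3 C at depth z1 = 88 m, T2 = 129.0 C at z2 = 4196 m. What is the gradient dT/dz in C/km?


dT = 129.0 - 29.3 = 99.7 C
dz = 4196 - 88 = 4108 m
gradient = dT/dz * 1000 = 99.7/4108 * 1000 = 24.2697 C/km

24.2697


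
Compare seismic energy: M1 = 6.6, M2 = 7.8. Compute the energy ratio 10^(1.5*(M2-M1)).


M2 - M1 = 7.8 - 6.6 = 1.2
1.5 * 1.2 = 1.8
ratio = 10^1.8 = 63.1

63.1


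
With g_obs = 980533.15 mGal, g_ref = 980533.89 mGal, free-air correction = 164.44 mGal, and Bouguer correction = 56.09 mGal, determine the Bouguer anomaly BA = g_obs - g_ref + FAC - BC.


BA = g_obs - g_ref + FAC - BC
= 980533.15 - 980533.89 + 164.44 - 56.09
= 107.61 mGal

107.61


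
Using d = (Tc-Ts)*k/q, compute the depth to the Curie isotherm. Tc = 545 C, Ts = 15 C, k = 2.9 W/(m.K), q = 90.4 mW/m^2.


T_Curie - T_surf = 545 - 15 = 530 C
Convert q to W/m^2: 90.4 mW/m^2 = 0.0904 W/m^2
d = 530 * 2.9 / 0.0904 = 17002.21 m

17002.21


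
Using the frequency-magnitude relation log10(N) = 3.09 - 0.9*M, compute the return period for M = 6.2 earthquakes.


log10(N) = 3.09 - 0.9*6.2 = -2.49
N = 10^-2.49 = 0.003236
T = 1/N = 1/0.003236 = 309.0295 years

309.0295


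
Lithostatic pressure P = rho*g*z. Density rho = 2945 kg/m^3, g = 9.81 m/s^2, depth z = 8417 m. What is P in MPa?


P = rho * g * z / 1e6
= 2945 * 9.81 * 8417 / 1e6
= 243170917.65 / 1e6
= 243.1709 MPa

243.1709


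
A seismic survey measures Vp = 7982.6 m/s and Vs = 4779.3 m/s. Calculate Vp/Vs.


Vp/Vs = 7982.6 / 4779.3
= 1.6702

1.6702


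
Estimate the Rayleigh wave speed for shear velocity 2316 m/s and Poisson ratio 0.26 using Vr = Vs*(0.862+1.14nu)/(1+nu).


Numerator factor = 0.862 + 1.14*0.26 = 1.1584
Denominator = 1 + 0.26 = 1.26
Vr = 2316 * 1.1584 / 1.26 = 2129.25 m/s

2129.25


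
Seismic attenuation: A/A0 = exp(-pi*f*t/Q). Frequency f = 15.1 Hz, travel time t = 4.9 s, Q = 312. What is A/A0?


pi*f*t/Q = pi*15.1*4.9/312 = 0.745021
A/A0 = exp(-0.745021) = 0.474725

0.474725


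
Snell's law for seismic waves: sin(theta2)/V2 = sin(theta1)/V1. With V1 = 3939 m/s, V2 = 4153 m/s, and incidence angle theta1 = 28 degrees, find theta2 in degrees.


sin(theta1) = sin(28 deg) = 0.469472
sin(theta2) = V2/V1 * sin(theta1) = 4153/3939 * 0.469472 = 0.494977
theta2 = arcsin(0.494977) = 29.6683 degrees

29.6683


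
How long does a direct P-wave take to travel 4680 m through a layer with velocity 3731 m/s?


t = x / V
= 4680 / 3731
= 1.2544 s

1.2544


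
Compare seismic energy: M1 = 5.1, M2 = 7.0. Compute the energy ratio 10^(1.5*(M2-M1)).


M2 - M1 = 7.0 - 5.1 = 1.9
1.5 * 1.9 = 2.85
ratio = 10^2.85 = 707.95

707.95


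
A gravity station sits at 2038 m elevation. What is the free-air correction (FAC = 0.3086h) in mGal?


FAC = 0.3086 * h
= 0.3086 * 2038
= 628.9268 mGal

628.9268


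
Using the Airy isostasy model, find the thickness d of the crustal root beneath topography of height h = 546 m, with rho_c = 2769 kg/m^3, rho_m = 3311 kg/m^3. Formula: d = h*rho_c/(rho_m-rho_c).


rho_m - rho_c = 3311 - 2769 = 542
d = 546 * 2769 / 542
= 1511874 / 542
= 2789.44 m

2789.44


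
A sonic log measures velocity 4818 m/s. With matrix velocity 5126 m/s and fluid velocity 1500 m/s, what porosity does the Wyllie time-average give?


1/V - 1/Vm = 1/4818 - 1/5126 = 1.247e-05
1/Vf - 1/Vm = 1/1500 - 1/5126 = 0.00047158
phi = 1.247e-05 / 0.00047158 = 0.0264

0.0264


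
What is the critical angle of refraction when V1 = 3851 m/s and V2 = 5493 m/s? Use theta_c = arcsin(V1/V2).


V1/V2 = 3851/5493 = 0.701074
theta_c = arcsin(0.701074) = 44.5132 degrees

44.5132


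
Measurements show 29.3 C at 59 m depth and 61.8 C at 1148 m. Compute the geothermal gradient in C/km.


dT = 61.8 - 29.3 = 32.5 C
dz = 1148 - 59 = 1089 m
gradient = dT/dz * 1000 = 32.5/1089 * 1000 = 29.8439 C/km

29.8439


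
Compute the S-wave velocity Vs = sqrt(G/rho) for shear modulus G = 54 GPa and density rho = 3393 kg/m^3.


Convert G to Pa: G = 54e9 Pa
Compute G/rho = 54e9 / 3393 = 15915119.3634
Vs = sqrt(15915119.3634) = 3989.38 m/s

3989.38


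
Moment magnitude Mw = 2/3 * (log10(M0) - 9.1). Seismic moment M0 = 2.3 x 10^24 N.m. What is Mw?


log10(M0) = log10(2.3 x 10^24) = 24.3617
Mw = 2/3 * (24.3617 - 9.1)
= 2/3 * 15.2617
= 10.17

10.17


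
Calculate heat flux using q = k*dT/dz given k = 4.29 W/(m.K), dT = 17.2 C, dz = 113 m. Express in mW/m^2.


q = k * dT / dz * 1000
= 4.29 * 17.2 / 113 * 1000
= 0.652991 * 1000
= 652.9912 mW/m^2

652.9912


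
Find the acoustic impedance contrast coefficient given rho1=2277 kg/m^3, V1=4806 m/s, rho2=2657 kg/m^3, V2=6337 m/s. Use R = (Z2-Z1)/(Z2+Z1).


Z1 = 2277 * 4806 = 10943262
Z2 = 2657 * 6337 = 16837409
R = (16837409 - 10943262) / (16837409 + 10943262) = 5894147 / 27780671 = 0.2122

0.2122


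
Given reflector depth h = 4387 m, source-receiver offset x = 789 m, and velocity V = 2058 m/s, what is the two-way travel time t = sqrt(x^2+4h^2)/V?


x^2 + 4h^2 = 789^2 + 4*4387^2 = 622521 + 76983076 = 77605597
sqrt(77605597) = 8809.4039
t = 8809.4039 / 2058 = 4.2806 s

4.2806


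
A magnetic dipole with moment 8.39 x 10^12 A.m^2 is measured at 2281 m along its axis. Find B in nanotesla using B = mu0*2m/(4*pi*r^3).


m = 8.39 x 10^12 = 8390000000000 A.m^2
2m = 16780000000000 A.m^2
r^3 = 2281^3 = 11867954041
B = (4pi*10^-7) * 16780000000000 / (4*pi * 11867954041) * 1e9
= 21086369.890895 / 149137108913.39 * 1e9
= 141389.1556 nT

141389.1556


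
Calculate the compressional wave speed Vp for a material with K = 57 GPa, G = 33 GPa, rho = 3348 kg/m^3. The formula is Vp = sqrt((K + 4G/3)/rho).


First compute the effective modulus:
K + 4G/3 = 57e9 + 4*33e9/3 = 101000000000.0 Pa
Then divide by density:
101000000000.0 / 3348 = 30167264.0382 Pa/(kg/m^3)
Take the square root:
Vp = sqrt(30167264.0382) = 5492.47 m/s

5492.47


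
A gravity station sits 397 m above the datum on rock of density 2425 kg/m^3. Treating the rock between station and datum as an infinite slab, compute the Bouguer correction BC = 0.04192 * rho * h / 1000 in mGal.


BC = 0.04192 * rho * h / 1000
= 0.04192 * 2425 * 397 / 1000
= 40.3574 mGal

40.3574


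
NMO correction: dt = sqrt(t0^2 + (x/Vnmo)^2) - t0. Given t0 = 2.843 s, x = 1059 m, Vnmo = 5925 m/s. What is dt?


x/Vnmo = 1059/5925 = 0.178734
(x/Vnmo)^2 = 0.031946
t0^2 = 8.082649
sqrt(8.082649 + 0.031946) = 2.848613
dt = 2.848613 - 2.843 = 0.005613

0.005613


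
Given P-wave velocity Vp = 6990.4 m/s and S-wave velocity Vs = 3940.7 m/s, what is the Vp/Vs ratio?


Vp/Vs = 6990.4 / 3940.7
= 1.7739

1.7739


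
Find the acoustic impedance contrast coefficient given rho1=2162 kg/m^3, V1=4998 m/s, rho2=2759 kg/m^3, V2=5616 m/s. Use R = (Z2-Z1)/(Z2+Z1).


Z1 = 2162 * 4998 = 10805676
Z2 = 2759 * 5616 = 15494544
R = (15494544 - 10805676) / (15494544 + 10805676) = 4688868 / 26300220 = 0.1783

0.1783


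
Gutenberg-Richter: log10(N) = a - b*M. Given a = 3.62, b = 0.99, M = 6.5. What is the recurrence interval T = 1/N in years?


log10(N) = 3.62 - 0.99*6.5 = -2.815
N = 10^-2.815 = 0.001531
T = 1/N = 1/0.001531 = 653.1306 years

653.1306


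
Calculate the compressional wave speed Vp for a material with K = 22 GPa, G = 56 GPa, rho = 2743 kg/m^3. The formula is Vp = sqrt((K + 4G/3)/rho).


First compute the effective modulus:
K + 4G/3 = 22e9 + 4*56e9/3 = 96666666666.67 Pa
Then divide by density:
96666666666.67 / 2743 = 35241220.0753 Pa/(kg/m^3)
Take the square root:
Vp = sqrt(35241220.0753) = 5936.43 m/s

5936.43


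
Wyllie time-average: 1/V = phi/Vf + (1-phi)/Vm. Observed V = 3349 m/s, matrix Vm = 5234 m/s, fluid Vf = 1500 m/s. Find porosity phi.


1/V - 1/Vm = 1/3349 - 1/5234 = 0.00010754
1/Vf - 1/Vm = 1/1500 - 1/5234 = 0.00047561
phi = 0.00010754 / 0.00047561 = 0.2261

0.2261


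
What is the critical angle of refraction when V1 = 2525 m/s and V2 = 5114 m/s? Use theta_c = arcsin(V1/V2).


V1/V2 = 2525/5114 = 0.493743
theta_c = arcsin(0.493743) = 29.5869 degrees

29.5869


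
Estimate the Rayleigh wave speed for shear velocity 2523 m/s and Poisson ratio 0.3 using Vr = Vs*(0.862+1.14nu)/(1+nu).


Numerator factor = 0.862 + 1.14*0.3 = 1.204
Denominator = 1 + 0.3 = 1.3
Vr = 2523 * 1.204 / 1.3 = 2336.69 m/s

2336.69


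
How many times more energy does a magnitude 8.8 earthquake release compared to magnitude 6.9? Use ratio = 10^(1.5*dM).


M2 - M1 = 8.8 - 6.9 = 1.9
1.5 * 1.9 = 2.85
ratio = 10^2.85 = 707.95

707.95


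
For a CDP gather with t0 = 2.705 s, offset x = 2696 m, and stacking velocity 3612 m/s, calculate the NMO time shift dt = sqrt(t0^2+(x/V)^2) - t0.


x/Vnmo = 2696/3612 = 0.746401
(x/Vnmo)^2 = 0.557114
t0^2 = 7.317025
sqrt(7.317025 + 0.557114) = 2.80609
dt = 2.80609 - 2.705 = 0.10109

0.10109


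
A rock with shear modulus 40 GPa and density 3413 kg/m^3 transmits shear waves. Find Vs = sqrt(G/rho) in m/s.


Convert G to Pa: G = 40e9 Pa
Compute G/rho = 40e9 / 3413 = 11719894.5209
Vs = sqrt(11719894.5209) = 3423.43 m/s

3423.43


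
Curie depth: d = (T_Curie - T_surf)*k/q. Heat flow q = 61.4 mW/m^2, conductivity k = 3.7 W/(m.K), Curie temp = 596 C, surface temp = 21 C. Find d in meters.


T_Curie - T_surf = 596 - 21 = 575 C
Convert q to W/m^2: 61.4 mW/m^2 = 0.0614 W/m^2
d = 575 * 3.7 / 0.0614 = 34649.84 m

34649.84


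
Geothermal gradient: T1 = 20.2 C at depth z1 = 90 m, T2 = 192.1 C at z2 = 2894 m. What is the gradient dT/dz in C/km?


dT = 192.1 - 20.2 = 171.9 C
dz = 2894 - 90 = 2804 m
gradient = dT/dz * 1000 = 171.9/2804 * 1000 = 61.3053 C/km

61.3053


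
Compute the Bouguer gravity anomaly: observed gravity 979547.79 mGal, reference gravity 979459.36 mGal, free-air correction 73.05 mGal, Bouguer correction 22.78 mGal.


BA = g_obs - g_ref + FAC - BC
= 979547.79 - 979459.36 + 73.05 - 22.78
= 138.7 mGal

138.7


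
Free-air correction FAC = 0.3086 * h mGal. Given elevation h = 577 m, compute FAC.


FAC = 0.3086 * h
= 0.3086 * 577
= 178.0622 mGal

178.0622


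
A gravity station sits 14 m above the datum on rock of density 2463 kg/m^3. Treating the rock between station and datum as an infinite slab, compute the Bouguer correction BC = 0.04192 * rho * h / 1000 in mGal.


BC = 0.04192 * rho * h / 1000
= 0.04192 * 2463 * 14 / 1000
= 1.4455 mGal

1.4455


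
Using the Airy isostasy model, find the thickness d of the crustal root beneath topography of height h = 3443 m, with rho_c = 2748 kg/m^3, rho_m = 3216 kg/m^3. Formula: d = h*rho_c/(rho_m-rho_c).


rho_m - rho_c = 3216 - 2748 = 468
d = 3443 * 2748 / 468
= 9461364 / 468
= 20216.59 m

20216.59


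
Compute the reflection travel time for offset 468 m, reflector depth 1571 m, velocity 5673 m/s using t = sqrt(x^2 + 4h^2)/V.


x^2 + 4h^2 = 468^2 + 4*1571^2 = 219024 + 9872164 = 10091188
sqrt(10091188) = 3176.663
t = 3176.663 / 5673 = 0.56 s

0.56


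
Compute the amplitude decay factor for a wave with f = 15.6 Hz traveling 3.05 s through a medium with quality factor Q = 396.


pi*f*t/Q = pi*15.6*3.05/396 = 0.377467
A/A0 = exp(-0.377467) = 0.685596

0.685596


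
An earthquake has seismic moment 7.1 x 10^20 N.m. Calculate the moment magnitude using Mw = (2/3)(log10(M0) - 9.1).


log10(M0) = log10(7.1 x 10^20) = 20.8513
Mw = 2/3 * (20.8513 - 9.1)
= 2/3 * 11.7513
= 7.83

7.83


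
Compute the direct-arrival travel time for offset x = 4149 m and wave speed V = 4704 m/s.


t = x / V
= 4149 / 4704
= 0.882 s

0.882


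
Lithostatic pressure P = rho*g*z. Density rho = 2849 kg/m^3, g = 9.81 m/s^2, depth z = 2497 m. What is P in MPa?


P = rho * g * z / 1e6
= 2849 * 9.81 * 2497 / 1e6
= 69787878.93 / 1e6
= 69.7879 MPa

69.7879


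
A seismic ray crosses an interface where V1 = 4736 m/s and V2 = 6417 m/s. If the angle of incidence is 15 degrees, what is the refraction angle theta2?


sin(theta1) = sin(15 deg) = 0.258819
sin(theta2) = V2/V1 * sin(theta1) = 6417/4736 * 0.258819 = 0.350685
theta2 = arcsin(0.350685) = 20.5292 degrees

20.5292


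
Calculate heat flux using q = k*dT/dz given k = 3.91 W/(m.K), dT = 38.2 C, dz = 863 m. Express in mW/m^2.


q = k * dT / dz * 1000
= 3.91 * 38.2 / 863 * 1000
= 0.173073 * 1000
= 173.073 mW/m^2

173.073


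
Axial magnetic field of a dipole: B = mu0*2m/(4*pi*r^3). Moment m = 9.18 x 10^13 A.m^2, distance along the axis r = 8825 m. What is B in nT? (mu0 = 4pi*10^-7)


m = 9.18 x 10^13 = 91800000000000 A.m^2
2m = 183600000000000 A.m^2
r^3 = 8825^3 = 687296515625
B = (4pi*10^-7) * 183600000000000 / (4*pi * 687296515625) * 1e9
= 230718564.479634 / 8636822737301.45 * 1e9
= 26713.3611 nT

26713.3611


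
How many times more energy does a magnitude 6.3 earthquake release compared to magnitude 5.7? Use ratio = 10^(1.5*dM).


M2 - M1 = 6.3 - 5.7 = 0.6
1.5 * 0.6 = 0.9
ratio = 10^0.9 = 7.94

7.94


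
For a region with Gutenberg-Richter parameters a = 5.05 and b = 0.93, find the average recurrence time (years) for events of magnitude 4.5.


log10(N) = 5.05 - 0.93*4.5 = 0.865
N = 10^0.865 = 7.328245
T = 1/N = 1/7.328245 = 0.1365 years

0.1365


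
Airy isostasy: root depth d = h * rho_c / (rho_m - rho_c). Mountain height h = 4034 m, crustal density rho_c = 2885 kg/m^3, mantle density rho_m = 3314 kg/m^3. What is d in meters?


rho_m - rho_c = 3314 - 2885 = 429
d = 4034 * 2885 / 429
= 11638090 / 429
= 27128.41 m

27128.41


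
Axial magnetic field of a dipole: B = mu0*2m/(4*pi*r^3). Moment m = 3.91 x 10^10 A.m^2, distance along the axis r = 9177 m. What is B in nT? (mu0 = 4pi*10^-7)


m = 3.91 x 10^10 = 39100000000 A.m^2
2m = 78200000000 A.m^2
r^3 = 9177^3 = 772862428233
B = (4pi*10^-7) * 78200000000 / (4*pi * 772862428233) * 1e9
= 98269.018204 / 9712075707089.45 * 1e9
= 10.1182 nT

10.1182


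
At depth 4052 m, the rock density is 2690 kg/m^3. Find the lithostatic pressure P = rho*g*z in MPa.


P = rho * g * z / 1e6
= 2690 * 9.81 * 4052 / 1e6
= 106927822.8 / 1e6
= 106.9278 MPa

106.9278


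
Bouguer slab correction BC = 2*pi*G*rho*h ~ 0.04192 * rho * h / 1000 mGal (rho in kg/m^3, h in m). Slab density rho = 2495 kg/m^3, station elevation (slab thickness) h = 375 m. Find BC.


BC = 0.04192 * rho * h / 1000
= 0.04192 * 2495 * 375 / 1000
= 39.2214 mGal

39.2214


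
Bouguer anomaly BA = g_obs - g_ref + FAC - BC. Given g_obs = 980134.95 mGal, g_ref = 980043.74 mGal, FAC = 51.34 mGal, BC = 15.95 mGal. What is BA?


BA = g_obs - g_ref + FAC - BC
= 980134.95 - 980043.74 + 51.34 - 15.95
= 126.6 mGal

126.6


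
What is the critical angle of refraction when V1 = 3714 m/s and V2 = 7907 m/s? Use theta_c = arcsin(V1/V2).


V1/V2 = 3714/7907 = 0.46971
theta_c = arcsin(0.46971) = 28.0155 degrees

28.0155


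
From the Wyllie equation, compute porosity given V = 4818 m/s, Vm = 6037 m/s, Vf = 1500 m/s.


1/V - 1/Vm = 1/4818 - 1/6037 = 4.191e-05
1/Vf - 1/Vm = 1/1500 - 1/6037 = 0.00050102
phi = 4.191e-05 / 0.00050102 = 0.0836

0.0836


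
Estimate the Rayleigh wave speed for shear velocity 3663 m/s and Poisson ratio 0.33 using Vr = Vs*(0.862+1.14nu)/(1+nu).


Numerator factor = 0.862 + 1.14*0.33 = 1.2382
Denominator = 1 + 0.33 = 1.33
Vr = 3663 * 1.2382 / 1.33 = 3410.17 m/s

3410.17


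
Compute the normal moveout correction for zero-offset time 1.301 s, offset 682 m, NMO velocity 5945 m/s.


x/Vnmo = 682/5945 = 0.114718
(x/Vnmo)^2 = 0.01316
t0^2 = 1.692601
sqrt(1.692601 + 0.01316) = 1.306048
dt = 1.306048 - 1.301 = 0.005048

0.005048


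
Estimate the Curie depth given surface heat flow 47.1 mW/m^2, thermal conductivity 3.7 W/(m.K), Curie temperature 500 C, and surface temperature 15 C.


T_Curie - T_surf = 500 - 15 = 485 C
Convert q to W/m^2: 47.1 mW/m^2 = 0.0471 W/m^2
d = 485 * 3.7 / 0.0471 = 38099.79 m

38099.79


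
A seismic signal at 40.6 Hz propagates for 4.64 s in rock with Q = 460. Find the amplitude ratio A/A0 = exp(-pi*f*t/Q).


pi*f*t/Q = pi*40.6*4.64/460 = 1.286578
A/A0 = exp(-1.286578) = 0.276214

0.276214


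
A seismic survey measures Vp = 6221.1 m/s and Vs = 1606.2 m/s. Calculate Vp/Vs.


Vp/Vs = 6221.1 / 1606.2
= 3.8732

3.8732


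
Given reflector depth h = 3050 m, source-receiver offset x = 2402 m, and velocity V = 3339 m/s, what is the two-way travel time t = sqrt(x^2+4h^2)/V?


x^2 + 4h^2 = 2402^2 + 4*3050^2 = 5769604 + 37210000 = 42979604
sqrt(42979604) = 6555.8832
t = 6555.8832 / 3339 = 1.9634 s

1.9634


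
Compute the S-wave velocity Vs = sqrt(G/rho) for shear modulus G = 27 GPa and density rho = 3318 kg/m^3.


Convert G to Pa: G = 27e9 Pa
Compute G/rho = 27e9 / 3318 = 8137432.1881
Vs = sqrt(8137432.1881) = 2852.62 m/s

2852.62


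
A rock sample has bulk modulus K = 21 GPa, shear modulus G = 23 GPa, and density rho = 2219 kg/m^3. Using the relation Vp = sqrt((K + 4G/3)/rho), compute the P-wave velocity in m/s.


First compute the effective modulus:
K + 4G/3 = 21e9 + 4*23e9/3 = 51666666666.67 Pa
Then divide by density:
51666666666.67 / 2219 = 23283761.4541 Pa/(kg/m^3)
Take the square root:
Vp = sqrt(23283761.4541) = 4825.33 m/s

4825.33


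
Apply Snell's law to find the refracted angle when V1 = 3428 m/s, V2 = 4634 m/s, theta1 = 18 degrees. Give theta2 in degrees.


sin(theta1) = sin(18 deg) = 0.309017
sin(theta2) = V2/V1 * sin(theta1) = 4634/3428 * 0.309017 = 0.417732
theta2 = arcsin(0.417732) = 24.6915 degrees

24.6915


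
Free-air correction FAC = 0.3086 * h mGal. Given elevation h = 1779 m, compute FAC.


FAC = 0.3086 * h
= 0.3086 * 1779
= 548.9994 mGal

548.9994


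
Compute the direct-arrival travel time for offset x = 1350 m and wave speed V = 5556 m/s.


t = x / V
= 1350 / 5556
= 0.243 s

0.243


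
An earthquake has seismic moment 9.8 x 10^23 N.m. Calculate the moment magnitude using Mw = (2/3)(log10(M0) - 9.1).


log10(M0) = log10(9.8 x 10^23) = 23.9912
Mw = 2/3 * (23.9912 - 9.1)
= 2/3 * 14.8912
= 9.93

9.93


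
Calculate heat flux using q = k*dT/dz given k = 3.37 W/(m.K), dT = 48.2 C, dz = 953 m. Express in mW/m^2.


q = k * dT / dz * 1000
= 3.37 * 48.2 / 953 * 1000
= 0.170445 * 1000
= 170.4449 mW/m^2

170.4449


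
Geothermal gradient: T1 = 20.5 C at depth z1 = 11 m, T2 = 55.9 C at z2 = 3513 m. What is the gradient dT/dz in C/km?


dT = 55.9 - 20.5 = 35.4 C
dz = 3513 - 11 = 3502 m
gradient = dT/dz * 1000 = 35.4/3502 * 1000 = 10.1085 C/km

10.1085


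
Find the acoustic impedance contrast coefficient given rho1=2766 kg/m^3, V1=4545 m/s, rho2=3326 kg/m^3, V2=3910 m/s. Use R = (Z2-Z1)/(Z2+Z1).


Z1 = 2766 * 4545 = 12571470
Z2 = 3326 * 3910 = 13004660
R = (13004660 - 12571470) / (13004660 + 12571470) = 433190 / 25576130 = 0.0169

0.0169


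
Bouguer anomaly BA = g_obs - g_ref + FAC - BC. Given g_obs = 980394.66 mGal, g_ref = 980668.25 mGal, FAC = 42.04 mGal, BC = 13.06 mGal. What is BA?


BA = g_obs - g_ref + FAC - BC
= 980394.66 - 980668.25 + 42.04 - 13.06
= -244.61 mGal

-244.61


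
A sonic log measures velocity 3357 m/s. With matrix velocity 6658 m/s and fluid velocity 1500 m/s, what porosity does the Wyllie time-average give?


1/V - 1/Vm = 1/3357 - 1/6658 = 0.00014769
1/Vf - 1/Vm = 1/1500 - 1/6658 = 0.00051647
phi = 0.00014769 / 0.00051647 = 0.286

0.286


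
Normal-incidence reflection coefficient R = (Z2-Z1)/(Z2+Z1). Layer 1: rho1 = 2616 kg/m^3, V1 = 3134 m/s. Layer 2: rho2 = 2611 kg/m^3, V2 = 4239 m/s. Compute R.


Z1 = 2616 * 3134 = 8198544
Z2 = 2611 * 4239 = 11068029
R = (11068029 - 8198544) / (11068029 + 8198544) = 2869485 / 19266573 = 0.1489

0.1489


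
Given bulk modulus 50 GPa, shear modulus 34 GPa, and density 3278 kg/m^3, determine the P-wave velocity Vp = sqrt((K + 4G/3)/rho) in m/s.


First compute the effective modulus:
K + 4G/3 = 50e9 + 4*34e9/3 = 95333333333.33 Pa
Then divide by density:
95333333333.33 / 3278 = 29082774.0492 Pa/(kg/m^3)
Take the square root:
Vp = sqrt(29082774.0492) = 5392.84 m/s

5392.84


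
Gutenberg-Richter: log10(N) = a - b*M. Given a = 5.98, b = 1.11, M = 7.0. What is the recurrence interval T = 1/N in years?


log10(N) = 5.98 - 1.11*7.0 = -1.79
N = 10^-1.79 = 0.016218
T = 1/N = 1/0.016218 = 61.6595 years

61.6595


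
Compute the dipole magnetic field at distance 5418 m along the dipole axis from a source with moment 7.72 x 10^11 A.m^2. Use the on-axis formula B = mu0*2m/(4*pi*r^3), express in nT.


m = 7.72 x 10^11 = 772000000000 A.m^2
2m = 1544000000000 A.m^2
r^3 = 5418^3 = 159043894632
B = (4pi*10^-7) * 1544000000000 / (4*pi * 159043894632) * 1e9
= 1940247.622857 / 1998604523896.8 * 1e9
= 970.8012 nT

970.8012


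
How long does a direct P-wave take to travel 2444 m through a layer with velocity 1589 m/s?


t = x / V
= 2444 / 1589
= 1.5381 s

1.5381


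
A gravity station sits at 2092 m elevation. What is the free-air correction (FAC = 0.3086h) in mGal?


FAC = 0.3086 * h
= 0.3086 * 2092
= 645.5912 mGal

645.5912


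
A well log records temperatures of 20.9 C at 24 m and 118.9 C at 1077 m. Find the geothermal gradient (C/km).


dT = 118.9 - 20.9 = 98.0 C
dz = 1077 - 24 = 1053 m
gradient = dT/dz * 1000 = 98.0/1053 * 1000 = 93.0674 C/km

93.0674


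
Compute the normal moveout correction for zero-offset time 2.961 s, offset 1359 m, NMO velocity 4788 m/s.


x/Vnmo = 1359/4788 = 0.283835
(x/Vnmo)^2 = 0.080562
t0^2 = 8.767521
sqrt(8.767521 + 0.080562) = 2.974573
dt = 2.974573 - 2.961 = 0.013573

0.013573


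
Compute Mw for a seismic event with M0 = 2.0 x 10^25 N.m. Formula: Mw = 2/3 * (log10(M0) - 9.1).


log10(M0) = log10(2.0 x 10^25) = 25.301
Mw = 2/3 * (25.301 - 9.1)
= 2/3 * 16.201
= 10.8

10.8


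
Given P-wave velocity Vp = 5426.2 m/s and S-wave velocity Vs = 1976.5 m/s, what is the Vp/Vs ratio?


Vp/Vs = 5426.2 / 1976.5
= 2.7454

2.7454


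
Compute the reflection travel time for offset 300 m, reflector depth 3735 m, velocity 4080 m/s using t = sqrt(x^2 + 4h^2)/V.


x^2 + 4h^2 = 300^2 + 4*3735^2 = 90000 + 55800900 = 55890900
sqrt(55890900) = 7476.0217
t = 7476.0217 / 4080 = 1.8324 s

1.8324


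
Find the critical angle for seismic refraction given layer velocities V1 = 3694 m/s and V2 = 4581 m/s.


V1/V2 = 3694/4581 = 0.806374
theta_c = arcsin(0.806374) = 53.7432 degrees

53.7432


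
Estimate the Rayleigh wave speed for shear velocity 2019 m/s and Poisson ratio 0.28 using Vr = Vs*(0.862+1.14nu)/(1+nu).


Numerator factor = 0.862 + 1.14*0.28 = 1.1812
Denominator = 1 + 0.28 = 1.28
Vr = 2019 * 1.1812 / 1.28 = 1863.16 m/s

1863.16


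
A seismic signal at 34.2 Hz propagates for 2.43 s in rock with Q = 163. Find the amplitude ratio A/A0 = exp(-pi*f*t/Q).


pi*f*t/Q = pi*34.2*2.43/163 = 1.60175
A/A0 = exp(-1.60175) = 0.201544

0.201544
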